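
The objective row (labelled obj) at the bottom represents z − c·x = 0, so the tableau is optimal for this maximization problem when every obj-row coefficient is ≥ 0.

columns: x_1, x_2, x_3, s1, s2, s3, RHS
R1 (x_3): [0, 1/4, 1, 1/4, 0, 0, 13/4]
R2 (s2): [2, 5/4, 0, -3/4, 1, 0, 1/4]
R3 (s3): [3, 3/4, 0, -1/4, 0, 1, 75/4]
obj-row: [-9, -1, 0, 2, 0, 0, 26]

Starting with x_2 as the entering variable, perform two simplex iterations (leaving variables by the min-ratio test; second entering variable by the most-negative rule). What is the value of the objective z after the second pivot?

217/8

Ratio test on column x_2 — row 1: (13/4)/(1/4) = 13; row 2: (1/4)/(5/4) = 1/5; row 3: (75/4)/(3/4) = 25. Minimum is 1/5 at row 2 (s2 leaves); pivot element 5/4.
Pivot on row 2; the obj-row RHS becomes 26 − (-1)·(1/5) = 131/5.
Next entering variable (most negative obj-row entry -37/5): x_1.
Ratio test on column x_1 — row 1: entry -2/5 ≤ 0; row 2: (1/5)/(8/5) = 1/8; row 3: (93/5)/(9/5) = 31/3. Minimum is 1/8 at row 2 (x_2 leaves); pivot element 8/5.
After the second pivot the obj-row RHS is 131/5 − (-37/5)·(1/8) = 217/8.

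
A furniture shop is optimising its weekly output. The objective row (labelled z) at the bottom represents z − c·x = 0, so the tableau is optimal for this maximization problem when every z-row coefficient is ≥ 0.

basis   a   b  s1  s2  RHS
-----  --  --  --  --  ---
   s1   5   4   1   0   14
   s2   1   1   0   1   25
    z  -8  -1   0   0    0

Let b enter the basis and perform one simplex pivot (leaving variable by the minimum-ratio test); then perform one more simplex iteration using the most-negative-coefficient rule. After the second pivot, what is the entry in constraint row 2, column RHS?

111/5

Ratio test on column b — row 1: 14/4 = 7/2; row 2: 25/1 = 25. Minimum is 7/2 at row 1 (s1 leaves); pivot element 4.
Divide row 1 by 4; eliminate column b from the other rows.
Second iteration: most negative z-row entry is -27/4 in column a, so a enters.
Ratio test on column a — row 1: (7/2)/(5/4) = 14/5; row 2: entry -1/4 ≤ 0. Minimum is 14/5 at row 1 (b leaves); pivot element 5/4.
Divide row 1 by 5/4; eliminate column a from the other rows.
After both pivots, the entry at constraint row 2, column RHS is 111/5.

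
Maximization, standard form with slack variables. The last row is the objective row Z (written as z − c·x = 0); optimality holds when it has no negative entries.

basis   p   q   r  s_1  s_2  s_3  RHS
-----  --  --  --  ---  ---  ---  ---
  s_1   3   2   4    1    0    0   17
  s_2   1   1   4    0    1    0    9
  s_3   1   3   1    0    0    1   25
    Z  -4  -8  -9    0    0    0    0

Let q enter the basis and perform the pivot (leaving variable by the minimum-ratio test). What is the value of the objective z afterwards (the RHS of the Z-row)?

200/3

Ratio test on column q — row 1: 17/2 = 17/2; row 2: 9/1 = 9; row 3: 25/3 = 25/3. Minimum is 25/3 at row 3 (s_3 leaves); pivot element 3.
Pivot on row 3; the Z-row RHS becomes 0 − (-8)·(25/3) = 200/3.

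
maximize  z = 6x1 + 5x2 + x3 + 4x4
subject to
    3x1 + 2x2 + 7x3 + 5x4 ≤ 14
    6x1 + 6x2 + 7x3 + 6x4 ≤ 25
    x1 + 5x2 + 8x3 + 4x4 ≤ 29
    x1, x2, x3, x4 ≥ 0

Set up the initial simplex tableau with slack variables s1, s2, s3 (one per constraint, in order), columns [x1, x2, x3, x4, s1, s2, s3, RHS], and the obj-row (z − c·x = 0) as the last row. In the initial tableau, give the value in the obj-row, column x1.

The obj-row carries the negated objective coefficients: the x1 entry is -6.

-6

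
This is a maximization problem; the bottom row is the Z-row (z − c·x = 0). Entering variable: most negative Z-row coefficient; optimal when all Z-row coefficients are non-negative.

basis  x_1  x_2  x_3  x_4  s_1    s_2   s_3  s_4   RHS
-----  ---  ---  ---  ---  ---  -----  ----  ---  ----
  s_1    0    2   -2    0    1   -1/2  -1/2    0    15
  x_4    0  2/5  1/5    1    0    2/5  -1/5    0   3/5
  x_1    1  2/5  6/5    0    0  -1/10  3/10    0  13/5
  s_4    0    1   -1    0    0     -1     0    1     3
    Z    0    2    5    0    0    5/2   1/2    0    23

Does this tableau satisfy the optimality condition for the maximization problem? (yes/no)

Every Z-row coefficient is ≥ 0, so the tableau is optimal.

yes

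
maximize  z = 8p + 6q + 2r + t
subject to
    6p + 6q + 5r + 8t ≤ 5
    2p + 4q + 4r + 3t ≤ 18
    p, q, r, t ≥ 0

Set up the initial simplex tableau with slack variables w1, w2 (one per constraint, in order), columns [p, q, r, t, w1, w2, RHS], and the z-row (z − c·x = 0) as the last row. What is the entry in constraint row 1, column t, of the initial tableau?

8

Constraint 1 has coefficient 8 on t.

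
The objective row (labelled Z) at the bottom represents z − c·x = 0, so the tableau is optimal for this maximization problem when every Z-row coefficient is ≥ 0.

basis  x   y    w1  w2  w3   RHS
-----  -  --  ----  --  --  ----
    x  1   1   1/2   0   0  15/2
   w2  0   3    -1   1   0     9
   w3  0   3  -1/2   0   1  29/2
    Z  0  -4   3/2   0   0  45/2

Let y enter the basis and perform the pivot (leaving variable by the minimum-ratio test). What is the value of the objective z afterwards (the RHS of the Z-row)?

Ratio test on column y — row 1: (15/2)/1 = 15/2; row 2: 9/3 = 3; row 3: (29/2)/3 = 29/6. Minimum is 3 at row 2 (w2 leaves); pivot element 3.
Pivot on row 2; the Z-row RHS becomes 45/2 − (-4)·3 = 69/2.

69/2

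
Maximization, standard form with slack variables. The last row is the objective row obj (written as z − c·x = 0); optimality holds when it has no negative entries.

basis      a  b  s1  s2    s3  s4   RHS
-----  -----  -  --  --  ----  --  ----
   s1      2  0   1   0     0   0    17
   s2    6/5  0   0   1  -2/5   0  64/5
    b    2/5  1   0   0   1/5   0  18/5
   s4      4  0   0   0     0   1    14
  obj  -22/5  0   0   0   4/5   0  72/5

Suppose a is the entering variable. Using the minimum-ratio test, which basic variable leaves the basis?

Column a entries and ratios — s1: 17/2 = 17/2; s2: (64/5)/(6/5) = 32/3; b: (18/5)/(2/5) = 9; s4: 14/4 = 7/2.
Smallest ratio is 7/2 in the row of s4, so s4 leaves.

s4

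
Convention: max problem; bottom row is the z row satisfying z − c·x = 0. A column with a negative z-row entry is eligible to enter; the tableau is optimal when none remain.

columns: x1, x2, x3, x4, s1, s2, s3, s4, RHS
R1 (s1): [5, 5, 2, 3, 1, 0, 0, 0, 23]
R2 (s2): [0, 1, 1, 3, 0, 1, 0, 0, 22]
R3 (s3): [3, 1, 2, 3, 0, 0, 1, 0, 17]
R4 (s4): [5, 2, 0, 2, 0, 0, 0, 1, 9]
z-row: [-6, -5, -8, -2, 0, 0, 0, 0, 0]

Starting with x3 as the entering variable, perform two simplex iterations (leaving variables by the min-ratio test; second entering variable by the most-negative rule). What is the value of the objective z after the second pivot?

139/2

Ratio test on column x3 — row 1: 23/2 = 23/2; row 2: 22/1 = 22; row 3: 17/2 = 17/2; row 4: entry 0 ≤ 0. Minimum is 17/2 at row 3 (s3 leaves); pivot element 2.
Pivot on row 3; the z-row RHS becomes 0 − (-8)·(17/2) = 68.
Next entering variable (most negative z-row entry -1): x2.
Ratio test on column x2 — row 1: 6/4 = 3/2; row 2: (27/2)/(1/2) = 27; row 3: (17/2)/(1/2) = 17; row 4: 9/2 = 9/2. Minimum is 3/2 at row 1 (s1 leaves); pivot element 4.
After the second pivot the z-row RHS is 68 − (-1)·(3/2) = 139/2.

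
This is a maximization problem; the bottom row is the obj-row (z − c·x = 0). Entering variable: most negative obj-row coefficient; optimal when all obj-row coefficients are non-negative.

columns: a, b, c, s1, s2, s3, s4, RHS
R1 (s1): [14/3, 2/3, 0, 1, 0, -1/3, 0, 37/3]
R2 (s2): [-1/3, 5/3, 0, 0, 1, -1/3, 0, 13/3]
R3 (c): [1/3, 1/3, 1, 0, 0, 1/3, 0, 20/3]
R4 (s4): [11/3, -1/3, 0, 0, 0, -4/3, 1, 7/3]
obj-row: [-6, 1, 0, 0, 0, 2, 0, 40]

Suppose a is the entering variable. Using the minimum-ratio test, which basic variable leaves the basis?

s4

Column a entries and ratios — s1: (37/3)/(14/3) = 37/14; s2: -1/3 ≤ 0, skip; c: (20/3)/(1/3) = 20; s4: (7/3)/(11/3) = 7/11.
Smallest ratio is 7/11 in the row of s4, so s4 leaves.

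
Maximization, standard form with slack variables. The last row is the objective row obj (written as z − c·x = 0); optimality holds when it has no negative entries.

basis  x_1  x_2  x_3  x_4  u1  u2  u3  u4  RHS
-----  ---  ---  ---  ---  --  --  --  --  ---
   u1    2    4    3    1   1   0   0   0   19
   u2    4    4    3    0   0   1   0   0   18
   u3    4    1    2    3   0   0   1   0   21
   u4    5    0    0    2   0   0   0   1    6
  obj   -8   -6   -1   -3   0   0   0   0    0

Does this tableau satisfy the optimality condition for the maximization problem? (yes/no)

no

The obj-row has a negative entry -8 in column x_1, so it is not optimal.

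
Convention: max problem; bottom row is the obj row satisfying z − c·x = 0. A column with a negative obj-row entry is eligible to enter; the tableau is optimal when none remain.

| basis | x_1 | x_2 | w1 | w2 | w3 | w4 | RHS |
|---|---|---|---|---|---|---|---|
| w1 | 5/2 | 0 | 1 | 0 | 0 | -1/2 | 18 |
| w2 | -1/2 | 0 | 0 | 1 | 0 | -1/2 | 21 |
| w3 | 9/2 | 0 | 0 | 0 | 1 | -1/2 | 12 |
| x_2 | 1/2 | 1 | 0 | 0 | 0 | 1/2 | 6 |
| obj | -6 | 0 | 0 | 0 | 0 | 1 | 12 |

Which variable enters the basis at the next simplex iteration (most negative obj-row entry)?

x_1

Negative obj-row entries: x_1: -6.
The most negative is -6 in column x_1, so x_1 enters.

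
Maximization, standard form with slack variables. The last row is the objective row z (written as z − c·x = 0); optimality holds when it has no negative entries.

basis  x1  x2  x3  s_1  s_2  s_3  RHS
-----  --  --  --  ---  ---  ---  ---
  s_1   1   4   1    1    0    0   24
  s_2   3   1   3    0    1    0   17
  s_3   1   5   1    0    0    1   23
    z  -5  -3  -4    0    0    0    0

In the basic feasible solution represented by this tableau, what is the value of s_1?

s_1 is basic (row 1); its value is the RHS of that row, 24.

24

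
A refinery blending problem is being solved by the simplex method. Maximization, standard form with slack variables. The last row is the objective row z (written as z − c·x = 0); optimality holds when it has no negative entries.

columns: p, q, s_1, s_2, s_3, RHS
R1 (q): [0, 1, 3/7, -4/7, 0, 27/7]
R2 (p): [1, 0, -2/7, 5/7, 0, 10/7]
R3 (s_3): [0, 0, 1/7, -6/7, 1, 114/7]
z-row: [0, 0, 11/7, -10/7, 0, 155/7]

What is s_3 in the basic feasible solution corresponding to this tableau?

114/7

s_3 is basic (row 3); its value is the RHS of that row, 114/7.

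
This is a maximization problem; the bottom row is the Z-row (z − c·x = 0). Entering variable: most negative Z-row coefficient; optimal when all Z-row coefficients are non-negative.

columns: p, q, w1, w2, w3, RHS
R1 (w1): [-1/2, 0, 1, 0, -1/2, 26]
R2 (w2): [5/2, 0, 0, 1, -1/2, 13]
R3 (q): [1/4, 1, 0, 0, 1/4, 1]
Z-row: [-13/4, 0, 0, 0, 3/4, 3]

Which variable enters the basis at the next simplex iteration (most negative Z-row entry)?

p

Negative Z-row entries: p: -13/4.
The most negative is -13/4 in column p, so p enters.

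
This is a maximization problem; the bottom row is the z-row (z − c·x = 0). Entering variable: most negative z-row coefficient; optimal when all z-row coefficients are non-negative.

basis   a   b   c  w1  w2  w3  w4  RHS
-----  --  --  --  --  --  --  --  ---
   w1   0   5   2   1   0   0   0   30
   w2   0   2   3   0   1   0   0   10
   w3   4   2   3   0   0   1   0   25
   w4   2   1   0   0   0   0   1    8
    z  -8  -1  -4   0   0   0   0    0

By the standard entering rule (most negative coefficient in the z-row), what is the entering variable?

a

Negative z-row entries: a: -8, b: -1, c: -4.
The most negative is -8 in column a, so a enters.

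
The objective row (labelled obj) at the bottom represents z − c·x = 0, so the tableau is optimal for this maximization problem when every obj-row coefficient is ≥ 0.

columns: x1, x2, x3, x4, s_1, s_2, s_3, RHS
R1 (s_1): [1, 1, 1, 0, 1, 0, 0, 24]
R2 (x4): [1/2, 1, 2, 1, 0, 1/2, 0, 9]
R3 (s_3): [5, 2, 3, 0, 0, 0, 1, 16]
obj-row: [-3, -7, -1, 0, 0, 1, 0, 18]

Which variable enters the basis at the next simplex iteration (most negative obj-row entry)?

Negative obj-row entries: x1: -3, x2: -7, x3: -1.
The most negative is -7 in column x2, so x2 enters.

x2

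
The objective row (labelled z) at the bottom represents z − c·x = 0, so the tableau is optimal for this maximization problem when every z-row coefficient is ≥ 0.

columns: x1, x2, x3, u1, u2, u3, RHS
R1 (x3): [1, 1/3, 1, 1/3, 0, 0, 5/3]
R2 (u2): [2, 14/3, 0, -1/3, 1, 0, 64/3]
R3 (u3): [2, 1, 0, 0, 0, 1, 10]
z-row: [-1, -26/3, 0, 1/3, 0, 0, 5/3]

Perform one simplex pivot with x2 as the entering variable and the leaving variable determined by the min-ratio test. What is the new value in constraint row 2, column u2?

3/14

Ratio test on column x2 — row 1: (5/3)/(1/3) = 5; row 2: (64/3)/(14/3) = 32/7; row 3: 10/1 = 10. Minimum is 32/7 at row 2 (u2 leaves); pivot element 14/3.
Divide row 2 by 14/3; eliminate column x2 from the other rows.
In the new row 2, the u2 entry is the old entry divided by the pivot: 1/(14/3) = 3/14.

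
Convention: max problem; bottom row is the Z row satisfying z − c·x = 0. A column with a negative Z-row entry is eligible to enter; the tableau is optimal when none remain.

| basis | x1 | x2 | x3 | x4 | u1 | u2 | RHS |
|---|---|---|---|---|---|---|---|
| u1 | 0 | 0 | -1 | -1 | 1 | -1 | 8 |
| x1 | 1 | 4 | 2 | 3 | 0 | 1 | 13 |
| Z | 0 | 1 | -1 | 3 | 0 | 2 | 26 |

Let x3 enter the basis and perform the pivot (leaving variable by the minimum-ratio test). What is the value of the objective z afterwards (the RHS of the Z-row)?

65/2

Ratio test on column x3 — row 1: entry -1 ≤ 0; row 2: 13/2 = 13/2. Minimum is 13/2 at row 2 (x1 leaves); pivot element 2.
Pivot on row 2; the Z-row RHS becomes 26 − (-1)·(13/2) = 65/2.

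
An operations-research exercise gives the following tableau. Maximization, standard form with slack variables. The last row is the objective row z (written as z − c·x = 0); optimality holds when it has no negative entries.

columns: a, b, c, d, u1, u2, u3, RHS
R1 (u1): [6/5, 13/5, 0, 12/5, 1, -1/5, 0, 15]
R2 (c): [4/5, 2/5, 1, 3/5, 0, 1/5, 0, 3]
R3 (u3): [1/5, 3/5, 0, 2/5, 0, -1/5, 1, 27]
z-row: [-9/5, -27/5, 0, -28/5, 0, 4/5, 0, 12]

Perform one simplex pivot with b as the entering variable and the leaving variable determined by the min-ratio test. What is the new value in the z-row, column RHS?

Ratio test on column b — row 1: 15/(13/5) = 75/13; row 2: 3/(2/5) = 15/2; row 3: 27/(3/5) = 45. Minimum is 75/13 at row 1 (u1 leaves); pivot element 13/5.
Divide row 1 by 13/5; eliminate column b from the other rows.
z-row update in column RHS: 12 − (-27/5)·(75/13) = 561/13.

561/13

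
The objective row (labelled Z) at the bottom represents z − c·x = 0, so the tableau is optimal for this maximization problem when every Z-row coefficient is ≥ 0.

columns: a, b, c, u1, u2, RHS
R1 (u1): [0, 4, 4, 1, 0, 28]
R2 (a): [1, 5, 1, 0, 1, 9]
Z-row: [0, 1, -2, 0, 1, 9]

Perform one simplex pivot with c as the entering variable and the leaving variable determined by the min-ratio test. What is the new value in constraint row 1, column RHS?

7

Ratio test on column c — row 1: 28/4 = 7; row 2: 9/1 = 9. Minimum is 7 at row 1 (u1 leaves); pivot element 4.
Divide row 1 by 4; eliminate column c from the other rows.
In the new row 1, the RHS entry is the old entry divided by the pivot: 28/4 = 7.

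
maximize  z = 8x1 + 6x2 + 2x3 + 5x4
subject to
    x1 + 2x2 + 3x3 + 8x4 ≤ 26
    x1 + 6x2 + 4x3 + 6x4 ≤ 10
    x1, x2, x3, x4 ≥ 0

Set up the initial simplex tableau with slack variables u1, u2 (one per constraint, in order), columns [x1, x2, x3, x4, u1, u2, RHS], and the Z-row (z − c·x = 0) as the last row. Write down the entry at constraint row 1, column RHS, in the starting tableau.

26

The RHS of constraint 1 is b_1 = 26.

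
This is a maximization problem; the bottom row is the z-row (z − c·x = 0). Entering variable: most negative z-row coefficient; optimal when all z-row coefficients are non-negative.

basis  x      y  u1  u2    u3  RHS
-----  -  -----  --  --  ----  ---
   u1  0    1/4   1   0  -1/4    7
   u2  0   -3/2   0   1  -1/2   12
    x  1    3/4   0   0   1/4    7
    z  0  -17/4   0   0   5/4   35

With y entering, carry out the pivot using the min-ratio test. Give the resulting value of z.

Ratio test on column y — row 1: 7/(1/4) = 28; row 2: entry -3/2 ≤ 0; row 3: 7/(3/4) = 28/3. Minimum is 28/3 at row 3 (x leaves); pivot element 3/4.
Pivot on row 3; the z-row RHS becomes 35 − (-17/4)·(28/3) = 224/3.

224/3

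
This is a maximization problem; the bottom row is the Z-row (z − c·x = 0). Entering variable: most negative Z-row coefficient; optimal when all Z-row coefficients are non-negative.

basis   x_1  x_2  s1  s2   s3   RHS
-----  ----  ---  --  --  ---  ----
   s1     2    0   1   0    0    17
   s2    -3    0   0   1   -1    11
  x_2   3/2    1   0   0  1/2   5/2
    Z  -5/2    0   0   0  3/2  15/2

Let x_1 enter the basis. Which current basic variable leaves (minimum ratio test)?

Column x_1 entries and ratios — s1: 17/2 = 17/2; s2: -3 ≤ 0, skip; x_2: (5/2)/(3/2) = 5/3.
Smallest ratio is 5/3 in the row of x_2, so x_2 leaves.

x_2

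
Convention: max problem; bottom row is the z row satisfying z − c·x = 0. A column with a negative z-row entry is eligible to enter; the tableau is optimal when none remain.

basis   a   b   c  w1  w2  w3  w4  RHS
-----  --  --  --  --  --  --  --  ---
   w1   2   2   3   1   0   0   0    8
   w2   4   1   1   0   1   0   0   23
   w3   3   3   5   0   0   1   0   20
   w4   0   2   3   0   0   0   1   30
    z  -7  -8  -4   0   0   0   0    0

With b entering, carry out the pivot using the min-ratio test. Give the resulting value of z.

Ratio test on column b — row 1: 8/2 = 4; row 2: 23/1 = 23; row 3: 20/3 = 20/3; row 4: 30/2 = 15. Minimum is 4 at row 1 (w1 leaves); pivot element 2.
Pivot on row 1; the z-row RHS becomes 0 − (-8)·4 = 32.

32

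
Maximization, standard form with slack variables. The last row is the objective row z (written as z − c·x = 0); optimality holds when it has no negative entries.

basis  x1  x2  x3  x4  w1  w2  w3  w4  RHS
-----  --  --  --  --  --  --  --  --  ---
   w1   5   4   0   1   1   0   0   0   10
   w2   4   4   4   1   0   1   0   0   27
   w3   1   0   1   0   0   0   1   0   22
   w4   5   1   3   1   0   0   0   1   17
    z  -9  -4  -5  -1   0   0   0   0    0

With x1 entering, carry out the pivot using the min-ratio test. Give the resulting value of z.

18

Ratio test on column x1 — row 1: 10/5 = 2; row 2: 27/4 = 27/4; row 3: 22/1 = 22; row 4: 17/5 = 17/5. Minimum is 2 at row 1 (w1 leaves); pivot element 5.
Pivot on row 1; the z-row RHS becomes 0 − (-9)·2 = 18.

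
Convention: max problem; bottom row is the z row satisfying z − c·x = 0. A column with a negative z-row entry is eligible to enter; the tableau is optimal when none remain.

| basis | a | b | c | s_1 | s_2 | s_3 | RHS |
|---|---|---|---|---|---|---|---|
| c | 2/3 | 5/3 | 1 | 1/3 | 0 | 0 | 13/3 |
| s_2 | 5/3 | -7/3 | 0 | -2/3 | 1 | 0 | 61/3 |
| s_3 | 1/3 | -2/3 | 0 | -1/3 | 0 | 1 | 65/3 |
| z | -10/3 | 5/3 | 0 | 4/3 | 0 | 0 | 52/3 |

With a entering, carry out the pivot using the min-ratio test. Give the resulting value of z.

39

Ratio test on column a — row 1: (13/3)/(2/3) = 13/2; row 2: (61/3)/(5/3) = 61/5; row 3: (65/3)/(1/3) = 65. Minimum is 13/2 at row 1 (c leaves); pivot element 2/3.
Pivot on row 1; the z-row RHS becomes 52/3 − (-10/3)·(13/2) = 39.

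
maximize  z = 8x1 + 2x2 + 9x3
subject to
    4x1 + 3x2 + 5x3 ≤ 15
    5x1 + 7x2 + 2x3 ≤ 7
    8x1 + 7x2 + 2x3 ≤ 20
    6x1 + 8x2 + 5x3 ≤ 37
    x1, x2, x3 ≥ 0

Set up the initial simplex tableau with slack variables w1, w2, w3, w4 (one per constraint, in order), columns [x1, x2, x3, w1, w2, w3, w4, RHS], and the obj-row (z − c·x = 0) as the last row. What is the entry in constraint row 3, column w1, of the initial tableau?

0

Slack w1 belongs to constraint 1; its column is the unit vector e_1, so the entry in row 3 is 0.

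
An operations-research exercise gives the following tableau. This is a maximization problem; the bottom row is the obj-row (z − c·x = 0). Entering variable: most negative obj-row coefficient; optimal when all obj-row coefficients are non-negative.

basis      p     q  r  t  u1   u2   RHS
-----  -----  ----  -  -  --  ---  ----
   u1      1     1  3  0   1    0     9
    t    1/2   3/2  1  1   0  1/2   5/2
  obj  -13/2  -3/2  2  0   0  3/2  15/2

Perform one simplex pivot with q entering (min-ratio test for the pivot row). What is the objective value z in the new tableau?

Ratio test on column q — row 1: 9/1 = 9; row 2: (5/2)/(3/2) = 5/3. Minimum is 5/3 at row 2 (t leaves); pivot element 3/2.
Pivot on row 2; the obj-row RHS becomes 15/2 − (-3/2)·(5/3) = 10.

10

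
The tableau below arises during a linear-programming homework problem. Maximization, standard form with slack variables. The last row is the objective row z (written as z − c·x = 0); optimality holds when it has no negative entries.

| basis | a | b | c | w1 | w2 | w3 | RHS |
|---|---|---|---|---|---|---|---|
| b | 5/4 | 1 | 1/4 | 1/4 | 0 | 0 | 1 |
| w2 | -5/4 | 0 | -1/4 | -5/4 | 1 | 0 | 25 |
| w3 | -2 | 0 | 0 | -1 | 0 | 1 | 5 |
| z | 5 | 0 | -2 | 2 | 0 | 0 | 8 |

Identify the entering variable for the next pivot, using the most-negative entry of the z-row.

Negative z-row entries: c: -2.
The most negative is -2 in column c, so c enters.

c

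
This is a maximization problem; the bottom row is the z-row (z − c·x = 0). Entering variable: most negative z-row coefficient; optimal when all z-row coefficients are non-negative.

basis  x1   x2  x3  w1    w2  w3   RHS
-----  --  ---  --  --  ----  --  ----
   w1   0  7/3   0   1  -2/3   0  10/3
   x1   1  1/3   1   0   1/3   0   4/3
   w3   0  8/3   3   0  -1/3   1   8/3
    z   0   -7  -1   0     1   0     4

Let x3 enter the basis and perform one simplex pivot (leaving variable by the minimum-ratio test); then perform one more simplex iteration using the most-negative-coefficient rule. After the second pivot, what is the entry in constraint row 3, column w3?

3/8

Ratio test on column x3 — row 1: entry 0 ≤ 0; row 2: (4/3)/1 = 4/3; row 3: (8/3)/3 = 8/9. Minimum is 8/9 at row 3 (w3 leaves); pivot element 3.
Divide row 3 by 3; eliminate column x3 from the other rows.
Second iteration: most negative z-row entry is -55/9 in column x2, so x2 enters.
Ratio test on column x2 — row 1: (10/3)/(7/3) = 10/7; row 2: entry -5/9 ≤ 0; row 3: (8/9)/(8/9) = 1. Minimum is 1 at row 3 (x3 leaves); pivot element 8/9.
Divide row 3 by 8/9; eliminate column x2 from the other rows.
After both pivots, the entry at constraint row 3, column w3 is 3/8.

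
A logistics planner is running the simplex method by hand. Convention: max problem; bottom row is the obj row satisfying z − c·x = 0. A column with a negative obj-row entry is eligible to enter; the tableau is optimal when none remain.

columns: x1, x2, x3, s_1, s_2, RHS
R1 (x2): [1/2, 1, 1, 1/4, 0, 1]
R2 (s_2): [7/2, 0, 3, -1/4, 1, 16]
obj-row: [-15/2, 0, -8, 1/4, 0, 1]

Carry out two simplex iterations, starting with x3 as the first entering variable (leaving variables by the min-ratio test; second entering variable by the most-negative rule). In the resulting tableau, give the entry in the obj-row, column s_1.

Ratio test on column x3 — row 1: 1/1 = 1; row 2: 16/3 = 16/3. Minimum is 1 at row 1 (x2 leaves); pivot element 1.
Divide row 1 by 1; eliminate column x3 from the other rows.
Second iteration: most negative obj-row entry is -7/2 in column x1, so x1 enters.
Ratio test on column x1 — row 1: 1/(1/2) = 2; row 2: 13/2 = 13/2. Minimum is 2 at row 1 (x3 leaves); pivot element 1/2.
Divide row 1 by 1/2; eliminate column x1 from the other rows.
After both pivots, the entry at the obj-row, column s_1 is 4.

4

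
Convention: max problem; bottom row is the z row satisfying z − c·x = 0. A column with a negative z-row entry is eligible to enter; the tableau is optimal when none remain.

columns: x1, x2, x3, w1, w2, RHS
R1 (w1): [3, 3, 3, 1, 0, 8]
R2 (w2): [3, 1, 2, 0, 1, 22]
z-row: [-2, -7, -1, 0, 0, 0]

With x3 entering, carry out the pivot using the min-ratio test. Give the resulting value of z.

8/3

Ratio test on column x3 — row 1: 8/3 = 8/3; row 2: 22/2 = 11. Minimum is 8/3 at row 1 (w1 leaves); pivot element 3.
Pivot on row 1; the z-row RHS becomes 0 − (-1)·(8/3) = 8/3.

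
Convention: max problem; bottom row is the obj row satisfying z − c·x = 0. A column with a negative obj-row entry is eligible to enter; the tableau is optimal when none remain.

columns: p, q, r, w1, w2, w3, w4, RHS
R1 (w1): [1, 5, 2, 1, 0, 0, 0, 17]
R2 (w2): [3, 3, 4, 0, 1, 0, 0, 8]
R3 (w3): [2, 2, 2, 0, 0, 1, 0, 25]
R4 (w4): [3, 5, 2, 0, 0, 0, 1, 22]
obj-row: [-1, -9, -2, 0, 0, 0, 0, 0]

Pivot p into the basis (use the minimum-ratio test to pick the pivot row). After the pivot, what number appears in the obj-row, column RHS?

Ratio test on column p — row 1: 17/1 = 17; row 2: 8/3 = 8/3; row 3: 25/2 = 25/2; row 4: 22/3 = 22/3. Minimum is 8/3 at row 2 (w2 leaves); pivot element 3.
Divide row 2 by 3; eliminate column p from the other rows.
obj-row update in column RHS: 0 − (-1)·(8/3) = 8/3.

8/3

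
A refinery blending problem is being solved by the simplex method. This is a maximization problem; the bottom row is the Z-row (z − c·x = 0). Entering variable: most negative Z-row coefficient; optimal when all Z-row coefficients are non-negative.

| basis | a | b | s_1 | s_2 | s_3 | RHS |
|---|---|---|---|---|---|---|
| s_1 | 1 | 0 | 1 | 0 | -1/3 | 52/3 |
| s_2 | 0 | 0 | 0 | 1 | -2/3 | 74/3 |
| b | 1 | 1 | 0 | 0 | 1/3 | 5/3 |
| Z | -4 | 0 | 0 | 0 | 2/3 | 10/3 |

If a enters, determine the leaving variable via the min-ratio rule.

b

Column a entries and ratios — s_1: (52/3)/1 = 52/3; s_2: 0 ≤ 0, skip; b: (5/3)/1 = 5/3.
Smallest ratio is 5/3 in the row of b, so b leaves.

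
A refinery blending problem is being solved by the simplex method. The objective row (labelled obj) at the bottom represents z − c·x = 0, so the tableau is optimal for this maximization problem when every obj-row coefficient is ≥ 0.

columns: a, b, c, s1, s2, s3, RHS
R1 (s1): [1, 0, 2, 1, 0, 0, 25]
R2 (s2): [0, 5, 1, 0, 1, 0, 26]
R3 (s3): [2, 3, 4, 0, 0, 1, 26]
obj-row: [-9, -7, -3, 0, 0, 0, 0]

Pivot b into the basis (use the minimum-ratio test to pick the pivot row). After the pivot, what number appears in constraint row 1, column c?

2

Ratio test on column b — row 1: entry 0 ≤ 0; row 2: 26/5 = 26/5; row 3: 26/3 = 26/3. Minimum is 26/5 at row 2 (s2 leaves); pivot element 5.
Divide row 2 by 5; eliminate column b from the other rows.
Row 1 update in column c: 2 − 0·(1/5) = 2.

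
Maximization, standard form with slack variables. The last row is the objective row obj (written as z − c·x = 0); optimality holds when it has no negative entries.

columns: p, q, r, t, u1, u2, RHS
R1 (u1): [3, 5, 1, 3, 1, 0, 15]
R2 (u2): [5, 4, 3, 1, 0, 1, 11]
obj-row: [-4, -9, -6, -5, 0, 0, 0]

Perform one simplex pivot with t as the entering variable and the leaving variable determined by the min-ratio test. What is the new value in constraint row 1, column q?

5/3

Ratio test on column t — row 1: 15/3 = 5; row 2: 11/1 = 11. Minimum is 5 at row 1 (u1 leaves); pivot element 3.
Divide row 1 by 3; eliminate column t from the other rows.
In the new row 1, the q entry is the old entry divided by the pivot: 5/3 = 5/3.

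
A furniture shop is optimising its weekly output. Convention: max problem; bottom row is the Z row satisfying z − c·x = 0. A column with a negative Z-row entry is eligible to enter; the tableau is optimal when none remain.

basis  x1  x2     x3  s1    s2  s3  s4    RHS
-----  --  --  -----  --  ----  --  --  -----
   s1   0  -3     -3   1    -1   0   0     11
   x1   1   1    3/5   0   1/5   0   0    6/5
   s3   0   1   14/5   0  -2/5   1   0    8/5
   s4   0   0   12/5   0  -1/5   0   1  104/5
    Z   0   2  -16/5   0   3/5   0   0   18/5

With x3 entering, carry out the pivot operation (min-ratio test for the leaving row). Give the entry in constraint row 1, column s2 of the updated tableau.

-10/7

Ratio test on column x3 — row 1: entry -3 ≤ 0; row 2: (6/5)/(3/5) = 2; row 3: (8/5)/(14/5) = 4/7; row 4: (104/5)/(12/5) = 26/3. Minimum is 4/7 at row 3 (s3 leaves); pivot element 14/5.
Divide row 3 by 14/5; eliminate column x3 from the other rows.
Row 1 update in column s2: -1 − (-3)·(-1/7) = -10/7.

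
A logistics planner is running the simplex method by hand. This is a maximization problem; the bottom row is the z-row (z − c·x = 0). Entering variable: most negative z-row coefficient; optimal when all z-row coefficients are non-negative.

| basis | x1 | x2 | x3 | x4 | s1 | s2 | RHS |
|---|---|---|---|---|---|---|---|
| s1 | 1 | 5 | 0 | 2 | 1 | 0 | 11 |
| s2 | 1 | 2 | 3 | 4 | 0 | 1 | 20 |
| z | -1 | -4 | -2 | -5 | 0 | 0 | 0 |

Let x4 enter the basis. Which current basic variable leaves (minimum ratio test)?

s2

Column x4 entries and ratios — s1: 11/2 = 11/2; s2: 20/4 = 5.
Smallest ratio is 5 in the row of s2, so s2 leaves.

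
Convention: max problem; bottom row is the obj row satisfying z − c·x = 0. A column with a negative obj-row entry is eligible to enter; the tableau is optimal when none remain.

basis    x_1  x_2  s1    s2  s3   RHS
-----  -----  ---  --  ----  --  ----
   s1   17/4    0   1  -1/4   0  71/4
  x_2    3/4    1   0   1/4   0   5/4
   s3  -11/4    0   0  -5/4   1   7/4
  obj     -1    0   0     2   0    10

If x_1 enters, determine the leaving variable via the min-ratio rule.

x_2

Column x_1 entries and ratios — s1: (71/4)/(17/4) = 71/17; x_2: (5/4)/(3/4) = 5/3; s3: -11/4 ≤ 0, skip.
Smallest ratio is 5/3 in the row of x_2, so x_2 leaves.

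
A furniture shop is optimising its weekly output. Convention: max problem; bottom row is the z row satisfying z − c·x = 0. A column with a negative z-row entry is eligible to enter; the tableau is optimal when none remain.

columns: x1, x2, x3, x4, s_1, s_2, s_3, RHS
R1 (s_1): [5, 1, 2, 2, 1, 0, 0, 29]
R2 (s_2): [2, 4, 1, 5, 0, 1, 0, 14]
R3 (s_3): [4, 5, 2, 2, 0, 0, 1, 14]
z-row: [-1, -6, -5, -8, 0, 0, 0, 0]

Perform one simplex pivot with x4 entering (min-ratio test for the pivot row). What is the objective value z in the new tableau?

Ratio test on column x4 — row 1: 29/2 = 29/2; row 2: 14/5 = 14/5; row 3: 14/2 = 7. Minimum is 14/5 at row 2 (s_2 leaves); pivot element 5.
Pivot on row 2; the z-row RHS becomes 0 − (-8)·(14/5) = 112/5.

112/5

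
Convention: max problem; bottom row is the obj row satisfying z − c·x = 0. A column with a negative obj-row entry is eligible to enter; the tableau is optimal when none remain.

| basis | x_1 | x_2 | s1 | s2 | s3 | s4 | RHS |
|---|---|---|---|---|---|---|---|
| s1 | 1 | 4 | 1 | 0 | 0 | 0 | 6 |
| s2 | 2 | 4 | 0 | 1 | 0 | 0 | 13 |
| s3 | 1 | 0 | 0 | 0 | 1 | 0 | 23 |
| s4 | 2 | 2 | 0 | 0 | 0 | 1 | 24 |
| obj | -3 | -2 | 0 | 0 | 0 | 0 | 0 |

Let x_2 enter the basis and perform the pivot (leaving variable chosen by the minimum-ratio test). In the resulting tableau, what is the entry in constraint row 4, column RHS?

Ratio test on column x_2 — row 1: 6/4 = 3/2; row 2: 13/4 = 13/4; row 3: entry 0 ≤ 0; row 4: 24/2 = 12. Minimum is 3/2 at row 1 (s1 leaves); pivot element 4.
Divide row 1 by 4; eliminate column x_2 from the other rows.
Row 4 update in column RHS: 24 − 2·(3/2) = 21.

21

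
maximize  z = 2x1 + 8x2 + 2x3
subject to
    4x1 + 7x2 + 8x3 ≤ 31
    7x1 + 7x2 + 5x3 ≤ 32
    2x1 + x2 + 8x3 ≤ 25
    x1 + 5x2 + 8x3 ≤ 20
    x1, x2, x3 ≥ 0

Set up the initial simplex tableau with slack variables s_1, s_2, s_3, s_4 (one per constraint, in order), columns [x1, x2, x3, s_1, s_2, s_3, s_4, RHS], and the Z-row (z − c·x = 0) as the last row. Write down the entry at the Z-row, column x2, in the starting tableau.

The Z-row carries the negated objective coefficients: the x2 entry is -8.

-8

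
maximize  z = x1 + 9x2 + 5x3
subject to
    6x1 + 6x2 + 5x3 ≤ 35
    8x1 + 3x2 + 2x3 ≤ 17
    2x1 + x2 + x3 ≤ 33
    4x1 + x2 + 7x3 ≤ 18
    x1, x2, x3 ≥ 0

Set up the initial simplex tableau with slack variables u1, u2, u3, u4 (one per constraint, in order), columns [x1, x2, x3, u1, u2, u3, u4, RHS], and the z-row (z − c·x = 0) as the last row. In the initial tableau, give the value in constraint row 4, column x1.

4

Constraint 4 has coefficient 4 on x1.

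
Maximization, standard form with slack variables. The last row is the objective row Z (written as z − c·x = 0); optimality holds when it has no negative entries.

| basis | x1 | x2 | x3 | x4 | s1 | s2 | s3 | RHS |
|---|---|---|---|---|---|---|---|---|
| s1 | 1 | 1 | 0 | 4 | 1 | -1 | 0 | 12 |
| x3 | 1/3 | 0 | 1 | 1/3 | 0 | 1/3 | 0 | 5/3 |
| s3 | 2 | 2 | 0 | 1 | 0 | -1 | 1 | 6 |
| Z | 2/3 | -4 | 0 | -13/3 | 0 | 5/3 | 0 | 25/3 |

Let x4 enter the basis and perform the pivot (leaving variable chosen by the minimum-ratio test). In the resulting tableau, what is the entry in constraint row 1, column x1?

Ratio test on column x4 — row 1: 12/4 = 3; row 2: (5/3)/(1/3) = 5; row 3: 6/1 = 6. Minimum is 3 at row 1 (s1 leaves); pivot element 4.
Divide row 1 by 4; eliminate column x4 from the other rows.
In the new row 1, the x1 entry is the old entry divided by the pivot: 1/4 = 1/4.

1/4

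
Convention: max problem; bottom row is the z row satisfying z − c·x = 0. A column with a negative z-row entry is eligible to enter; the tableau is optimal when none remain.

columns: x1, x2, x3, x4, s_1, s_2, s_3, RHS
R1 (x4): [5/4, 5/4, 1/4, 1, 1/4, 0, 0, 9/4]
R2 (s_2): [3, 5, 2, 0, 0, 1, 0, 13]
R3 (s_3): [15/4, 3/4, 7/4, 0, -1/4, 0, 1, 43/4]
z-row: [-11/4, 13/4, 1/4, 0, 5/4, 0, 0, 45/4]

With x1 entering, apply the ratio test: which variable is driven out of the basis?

Column x1 entries and ratios — x4: (9/4)/(5/4) = 9/5; s_2: 13/3 = 13/3; s_3: (43/4)/(15/4) = 43/15.
Smallest ratio is 9/5 in the row of x4, so x4 leaves.

x4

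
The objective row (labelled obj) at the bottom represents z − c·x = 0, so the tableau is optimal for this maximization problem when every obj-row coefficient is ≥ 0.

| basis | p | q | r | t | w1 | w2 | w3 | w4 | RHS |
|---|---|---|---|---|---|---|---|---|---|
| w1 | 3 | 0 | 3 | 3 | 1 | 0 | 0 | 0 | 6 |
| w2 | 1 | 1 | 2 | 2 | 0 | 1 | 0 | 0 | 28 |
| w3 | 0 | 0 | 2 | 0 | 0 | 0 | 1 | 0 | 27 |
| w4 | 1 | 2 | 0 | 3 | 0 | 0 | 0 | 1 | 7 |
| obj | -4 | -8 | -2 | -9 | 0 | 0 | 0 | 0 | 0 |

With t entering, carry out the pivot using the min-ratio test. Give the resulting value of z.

18

Ratio test on column t — row 1: 6/3 = 2; row 2: 28/2 = 14; row 3: entry 0 ≤ 0; row 4: 7/3 = 7/3. Minimum is 2 at row 1 (w1 leaves); pivot element 3.
Pivot on row 1; the obj-row RHS becomes 0 − (-9)·2 = 18.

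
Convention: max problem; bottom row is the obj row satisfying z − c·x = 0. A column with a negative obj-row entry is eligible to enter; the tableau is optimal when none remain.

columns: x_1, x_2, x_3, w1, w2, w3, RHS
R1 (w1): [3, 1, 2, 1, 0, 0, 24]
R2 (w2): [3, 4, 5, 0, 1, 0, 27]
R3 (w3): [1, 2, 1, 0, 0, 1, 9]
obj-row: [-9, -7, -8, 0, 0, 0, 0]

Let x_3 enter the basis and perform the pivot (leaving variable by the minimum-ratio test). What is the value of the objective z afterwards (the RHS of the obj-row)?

216/5

Ratio test on column x_3 — row 1: 24/2 = 12; row 2: 27/5 = 27/5; row 3: 9/1 = 9. Minimum is 27/5 at row 2 (w2 leaves); pivot element 5.
Pivot on row 2; the obj-row RHS becomes 0 − (-8)·(27/5) = 216/5.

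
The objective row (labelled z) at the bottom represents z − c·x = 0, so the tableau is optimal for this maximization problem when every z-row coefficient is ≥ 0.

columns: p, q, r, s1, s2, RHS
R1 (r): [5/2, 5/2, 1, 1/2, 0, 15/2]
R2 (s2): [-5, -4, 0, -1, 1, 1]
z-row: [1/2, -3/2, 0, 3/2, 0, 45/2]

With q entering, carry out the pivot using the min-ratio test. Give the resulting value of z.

27

Ratio test on column q — row 1: (15/2)/(5/2) = 3; row 2: entry -4 ≤ 0. Minimum is 3 at row 1 (r leaves); pivot element 5/2.
Pivot on row 1; the z-row RHS becomes 45/2 − (-3/2)·3 = 27.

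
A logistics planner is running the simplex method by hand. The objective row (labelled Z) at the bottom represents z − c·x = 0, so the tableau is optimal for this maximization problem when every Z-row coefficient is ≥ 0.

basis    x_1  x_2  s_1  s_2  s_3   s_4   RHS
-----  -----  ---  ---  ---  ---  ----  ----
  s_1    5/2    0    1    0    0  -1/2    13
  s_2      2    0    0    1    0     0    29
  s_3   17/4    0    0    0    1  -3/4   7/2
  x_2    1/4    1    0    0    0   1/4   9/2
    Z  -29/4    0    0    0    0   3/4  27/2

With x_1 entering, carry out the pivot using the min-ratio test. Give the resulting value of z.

Ratio test on column x_1 — row 1: 13/(5/2) = 26/5; row 2: 29/2 = 29/2; row 3: (7/2)/(17/4) = 14/17; row 4: (9/2)/(1/4) = 18. Minimum is 14/17 at row 3 (s_3 leaves); pivot element 17/4.
Pivot on row 3; the Z-row RHS becomes 27/2 − (-29/4)·(14/17) = 331/17.

331/17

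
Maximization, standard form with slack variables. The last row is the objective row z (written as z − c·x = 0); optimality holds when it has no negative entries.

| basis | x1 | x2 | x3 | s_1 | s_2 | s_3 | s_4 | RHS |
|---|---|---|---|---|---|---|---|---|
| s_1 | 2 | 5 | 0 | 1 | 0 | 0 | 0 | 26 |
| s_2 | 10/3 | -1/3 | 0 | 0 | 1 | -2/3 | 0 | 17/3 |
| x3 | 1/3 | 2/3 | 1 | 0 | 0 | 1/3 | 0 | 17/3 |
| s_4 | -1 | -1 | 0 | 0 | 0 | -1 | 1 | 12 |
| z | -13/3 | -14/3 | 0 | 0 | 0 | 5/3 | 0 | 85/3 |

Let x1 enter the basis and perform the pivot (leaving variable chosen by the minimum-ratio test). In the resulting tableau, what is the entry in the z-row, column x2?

-51/10

Ratio test on column x1 — row 1: 26/2 = 13; row 2: (17/3)/(10/3) = 17/10; row 3: (17/3)/(1/3) = 17; row 4: entry -1 ≤ 0. Minimum is 17/10 at row 2 (s_2 leaves); pivot element 10/3.
Divide row 2 by 10/3; eliminate column x1 from the other rows.
z-row update in column x2: -14/3 − (-13/3)·(-1/10) = -51/10.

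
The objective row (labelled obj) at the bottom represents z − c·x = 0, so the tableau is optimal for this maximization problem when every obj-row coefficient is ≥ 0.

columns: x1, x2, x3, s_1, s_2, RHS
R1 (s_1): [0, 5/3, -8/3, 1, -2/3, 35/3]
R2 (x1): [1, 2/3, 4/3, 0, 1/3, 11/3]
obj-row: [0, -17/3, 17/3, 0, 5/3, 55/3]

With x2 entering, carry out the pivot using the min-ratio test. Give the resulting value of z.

Ratio test on column x2 — row 1: (35/3)/(5/3) = 7; row 2: (11/3)/(2/3) = 11/2. Minimum is 11/2 at row 2 (x1 leaves); pivot element 2/3.
Pivot on row 2; the obj-row RHS becomes 55/3 − (-17/3)·(11/2) = 99/2.

99/2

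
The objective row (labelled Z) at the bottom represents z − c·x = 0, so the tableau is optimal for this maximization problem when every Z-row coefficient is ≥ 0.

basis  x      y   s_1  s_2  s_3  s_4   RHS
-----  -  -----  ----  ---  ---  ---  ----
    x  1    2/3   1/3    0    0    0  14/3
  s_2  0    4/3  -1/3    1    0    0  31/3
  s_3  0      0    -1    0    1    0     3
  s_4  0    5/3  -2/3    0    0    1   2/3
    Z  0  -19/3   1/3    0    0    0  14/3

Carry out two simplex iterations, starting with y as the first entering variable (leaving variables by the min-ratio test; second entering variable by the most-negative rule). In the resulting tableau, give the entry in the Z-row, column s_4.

Ratio test on column y — row 1: (14/3)/(2/3) = 7; row 2: (31/3)/(4/3) = 31/4; row 3: entry 0 ≤ 0; row 4: (2/3)/(5/3) = 2/5. Minimum is 2/5 at row 4 (s_4 leaves); pivot element 5/3.
Divide row 4 by 5/3; eliminate column y from the other rows.
Second iteration: most negative Z-row entry is -11/5 in column s_1, so s_1 enters.
Ratio test on column s_1 — row 1: (22/5)/(3/5) = 22/3; row 2: (49/5)/(1/5) = 49; row 3: entry -1 ≤ 0; row 4: entry -2/5 ≤ 0. Minimum is 22/3 at row 1 (x leaves); pivot element 3/5.
Divide row 1 by 3/5; eliminate column s_1 from the other rows.
After both pivots, the entry at the Z-row, column s_4 is 7/3.

7/3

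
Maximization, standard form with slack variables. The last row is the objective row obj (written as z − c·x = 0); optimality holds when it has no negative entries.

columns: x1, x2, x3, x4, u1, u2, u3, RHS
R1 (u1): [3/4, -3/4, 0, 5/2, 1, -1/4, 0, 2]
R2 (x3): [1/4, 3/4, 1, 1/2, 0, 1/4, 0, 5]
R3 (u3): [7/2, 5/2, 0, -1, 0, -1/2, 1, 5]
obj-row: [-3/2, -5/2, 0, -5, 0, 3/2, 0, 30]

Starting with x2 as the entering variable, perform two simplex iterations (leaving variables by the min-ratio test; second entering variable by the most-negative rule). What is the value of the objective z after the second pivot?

Ratio test on column x2 — row 1: entry -3/4 ≤ 0; row 2: 5/(3/4) = 20/3; row 3: 5/(5/2) = 2. Minimum is 2 at row 3 (u3 leaves); pivot element 5/2.
Pivot on row 3; the obj-row RHS becomes 30 − (-5/2)·2 = 35.
Next entering variable (most negative obj-row entry -6): x4.
Ratio test on column x4 — row 1: (7/2)/(11/5) = 35/22; row 2: (7/2)/(4/5) = 35/8; row 3: entry -2/5 ≤ 0. Minimum is 35/22 at row 1 (u1 leaves); pivot element 11/5.
After the second pivot the obj-row RHS is 35 − (-6)·(35/22) = 490/11.

490/11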